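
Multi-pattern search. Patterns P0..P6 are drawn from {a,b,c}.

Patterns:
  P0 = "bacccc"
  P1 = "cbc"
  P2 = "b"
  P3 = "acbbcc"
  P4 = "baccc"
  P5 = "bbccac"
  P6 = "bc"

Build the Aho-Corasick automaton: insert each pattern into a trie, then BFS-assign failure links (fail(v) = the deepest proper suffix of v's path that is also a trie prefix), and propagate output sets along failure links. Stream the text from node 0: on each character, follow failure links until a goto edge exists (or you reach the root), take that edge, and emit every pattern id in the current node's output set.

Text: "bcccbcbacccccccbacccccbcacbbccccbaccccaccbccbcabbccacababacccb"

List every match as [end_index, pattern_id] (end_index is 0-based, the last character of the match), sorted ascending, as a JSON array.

Build:
Trie (insert patterns):
  n0 'ε': a→10 b→1 c→7
  n1 'b': a→2 b→16 c→21  [P2 ends]
  n2 'ba': c→3
  n3 'bac': c→4
  n4 'bacc': c→5
  n5 'baccc': c→6  [P4 ends]
  n6 'bacccc': ·  [P0 ends]
  n7 'c': b→8
  n8 'cb': c→9
  n9 'cbc': ·  [P1 ends]
  n10 'a': c→11
  n11 'ac': b→12
  n12 'acb': b→13
  n13 'acbb': c→14
  n14 'acbbc': c→15
  n15 'acbbcc': ·  [P3 ends]
  n16 'bb': c→17
  n17 'bbc': c→18
  n18 'bbcc': a→19
  n19 'bbcca': c→20
  n20 'bbccac': ·  [P5 ends]
  n21 'bc': ·  [P6 ends]

Failure links (BFS by depth):
  fail(1) 'b': from fail(0)=0 chase 'b': 0 ⇒ 0;  out={2}∪out(0)={2}
  fail(7) 'c': from fail(0)=0 chase 'c': 0 ⇒ 0;  out=∅∪out(0)=∅
  fail(10) 'a': from fail(0)=0 chase 'a': 0 ⇒ 0;  out=∅∪out(0)=∅
  fail(2) 'ba': from fail(1)=0 chase 'a': 0 ⇒ 10;  out=∅∪out(10)=∅
  fail(8) 'cb': from fail(7)=0 chase 'b': 0 ⇒ 1;  out=∅∪out(1)={2}
  fail(11) 'ac': from fail(10)=0 chase 'c': 0 ⇒ 7;  out=∅∪out(7)=∅
  fail(16) 'bb': from fail(1)=0 chase 'b': 0 ⇒ 1;  out=∅∪out(1)={2}
  fail(21) 'bc': from fail(1)=0 chase 'c': 0 ⇒ 7;  out={6}∪out(7)={6}
  fail(3) 'bac': from fail(2)=10 chase 'c': 10 ⇒ 11;  out=∅∪out(11)=∅
  fail(9) 'cbc': from fail(8)=1 chase 'c': 1 ⇒ 21;  out={1}∪out(21)={1,6}
  fail(12) 'acb': from fail(11)=7 chase 'b': 7 ⇒ 8;  out=∅∪out(8)={2}
  fail(17) 'bbc': from fail(16)=1 chase 'c': 1 ⇒ 21;  out=∅∪out(21)={6}
  fail(4) 'bacc': from fail(3)=11 chase 'c': 11→7→0 ⇒ 7;  out=∅∪out(7)=∅
  fail(13) 'acbb': from fail(12)=8 chase 'b': 8→1 ⇒ 16;  out=∅∪out(16)={2}
  fail(18) 'bbcc': from fail(17)=21 chase 'c': 21→7→0 ⇒ 7;  out=∅∪out(7)=∅
  fail(5) 'baccc': from fail(4)=7 chase 'c': 7→0 ⇒ 7;  out={4}∪out(7)={4}
  fail(14) 'acbbc': from fail(13)=16 chase 'c': 16 ⇒ 17;  out=∅∪out(17)={6}
  fail(19) 'bbcca': from fail(18)=7 chase 'a': 7→0 ⇒ 10;  out=∅∪out(10)=∅
  fail(6) 'bacccc': from fail(5)=7 chase 'c': 7→0 ⇒ 7;  out={0}∪out(7)={0}
  fail(15) 'acbbcc': from fail(14)=17 chase 'c': 17 ⇒ 18;  out={3}∪out(18)={3}
  fail(20) 'bbccac': from fail(19)=10 chase 'c': 10 ⇒ 11;  out={5}∪out(11)={5}

Scan:
pos 0 'b': at 1  emit P2@[0:0]
pos 1 'c': at 21  emit P6@[0:1]
pos 2 'c': at 7 ·f
pos 3 'c': at 7 ·f
pos 4 'b': at 8  emit P2@[4:4]
pos 5 'c': at 9  emit P1@[3:5],P6@[4:5]
pos 6 'b': at 8 ·f  emit P2@[6:6]
pos 7 'a': at 2 ·f
pos 8 'c': at 3
pos 9 'c': at 4
pos 10 'c': at 5  emit P4@[6:10]
pos 11 'c': at 6  emit P0@[6:11]
pos 12 'c': at 7 ·f
pos 13 'c': at 7 ·f
pos 14 'c': at 7 ·f
pos 15 'b': at 8  emit P2@[15:15]
pos 16 'a': at 2 ·f
pos 17 'c': at 3
pos 18 'c': at 4
pos 19 'c': at 5  emit P4@[15:19]
pos 20 'c': at 6  emit P0@[15:20]
pos 21 'c': at 7 ·f
pos 22 'b': at 8  emit P2@[22:22]
pos 23 'c': at 9  emit P1@[21:23],P6@[22:23]
pos 24 'a': at 10 ·f
pos 25 'c': at 11
pos 26 'b': at 12  emit P2@[26:26]
pos 27 'b': at 13  emit P2@[27:27]
pos 28 'c': at 14  emit P6@[27:28]
pos 29 'c': at 15  emit P3@[24:29]
pos 30 'c': at 7 ·f
pos 31 'c': at 7 ·f
pos 32 'b': at 8  emit P2@[32:32]
pos 33 'a': at 2 ·f
pos 34 'c': at 3
pos 35 'c': at 4
pos 36 'c': at 5  emit P4@[32:36]
pos 37 'c': at 6  emit P0@[32:37]
pos 38 'a': at 10 ·f
pos 39 'c': at 11
pos 40 'c': at 7 ·f
pos 41 'b': at 8  emit P2@[41:41]
pos 42 'c': at 9  emit P1@[40:42],P6@[41:42]
pos 43 'c': at 7 ·f
pos 44 'b': at 8  emit P2@[44:44]
pos 45 'c': at 9  emit P1@[43:45],P6@[44:45]
pos 46 'a': at 10 ·f
pos 47 'b': at 1 ·f  emit P2@[47:47]
pos 48 'b': at 16  emit P2@[48:48]
pos 49 'c': at 17  emit P6@[48:49]
pos 50 'c': at 18
pos 51 'a': at 19
pos 52 'c': at 20  emit P5@[47:52]
pos 53 'a': at 10 ·f
pos 54 'b': at 1 ·f  emit P2@[54:54]
pos 55 'a': at 2
pos 56 'b': at 1 ·f  emit P2@[56:56]
pos 57 'a': at 2
pos 58 'c': at 3
pos 59 'c': at 4
pos 60 'c': at 5  emit P4@[56:60]
pos 61 'b': at 8 ·f  emit P2@[61:61]

All matches (sorted): [[0,2],[1,6],[4,2],[5,1],[5,6],[6,2],[10,4],[11,0],[15,2],[19,4],[20,0],[22,2],[23,1],[23,6],[26,2],[27,2],[28,6],[29,3],[32,2],[36,4],[37,0],[41,2],[42,1],[42,6],[44,2],[45,1],[45,6],[47,2],[48,2],[49,6],[52,5],[54,2],[56,2],[60,4],[61,2]]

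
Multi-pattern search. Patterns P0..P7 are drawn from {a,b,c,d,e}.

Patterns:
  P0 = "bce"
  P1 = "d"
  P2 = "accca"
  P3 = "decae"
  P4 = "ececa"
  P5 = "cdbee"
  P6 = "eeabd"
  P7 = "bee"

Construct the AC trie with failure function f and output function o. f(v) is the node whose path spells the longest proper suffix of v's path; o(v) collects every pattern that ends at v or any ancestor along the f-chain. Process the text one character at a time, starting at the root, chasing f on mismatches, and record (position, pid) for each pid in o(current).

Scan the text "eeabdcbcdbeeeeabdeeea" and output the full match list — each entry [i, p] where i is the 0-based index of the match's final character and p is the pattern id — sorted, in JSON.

Construct AC machine:
Trie (insert patterns):
  0='ε' goto a→5 b→1 c→19 d→4 e→14
  1='b' goto c→2 e→28
  2='bc' goto e→3
  3='bce' goto ·  ←P0
  4='d' goto e→10  ←P1
  5='a' goto c→6
  6='ac' goto c→7
  7='acc' goto c→8
  8='accc' goto a→9
  9='accca' goto ·  ←P2
  10='de' goto c→11
  11='dec' goto a→12
  12='deca' goto e→13
  13='decae' goto ·  ←P3
  14='e' goto c→15 e→24
  15='ec' goto e→16
  16='ece' goto c→17
  17='ecec' goto a→18
  18='ececa' goto ·  ←P4
  19='c' goto d→20
  20='cd' goto b→21
  21='cdb' goto e→22
  22='cdbe' goto e→23
  23='cdbee' goto ·  ←P5
  24='ee' goto a→25
  25='eea' goto b→26
  26='eeab' goto d→27
  27='eeabd' goto ·  ←P6
  28='be' goto e→29
  29='bee' goto ·  ←P7

Failure links (BFS by depth):
  n1('b'): parent n0 fail=0; on 'b' 0 → fail=0;  out ∅∪∅=∅
  n4('d'): parent n0 fail=0; on 'd' 0 → fail=0;  out {1}∪∅={1}
  n5('a'): parent n0 fail=0; on 'a' 0 → fail=0;  out ∅∪∅=∅
  n14('e'): parent n0 fail=0; on 'e' 0 → fail=0;  out ∅∪∅=∅
  n19('c'): parent n0 fail=0; on 'c' 0 → fail=0;  out ∅∪∅=∅
  n2('bc'): parent n1 fail=0; on 'c' 0 → fail=19;  out ∅∪∅=∅
  n6('ac'): parent n5 fail=0; on 'c' 0 → fail=19;  out ∅∪∅=∅
  n10('de'): parent n4 fail=0; on 'e' 0 → fail=14;  out ∅∪∅=∅
  n15('ec'): parent n14 fail=0; on 'c' 0 → fail=19;  out ∅∪∅=∅
  n20('cd'): parent n19 fail=0; on 'd' 0 → fail=4;  out ∅∪{1}={1}
  n24('ee'): parent n14 fail=0; on 'e' 0 → fail=14;  out ∅∪∅=∅
  n28('be'): parent n1 fail=0; on 'e' 0 → fail=14;  out ∅∪∅=∅
  n3('bce'): parent n2 fail=19; on 'e' 19→0 → fail=14;  out {0}∪∅={0}
  n7('acc'): parent n6 fail=19; on 'c' 19→0 → fail=19;  out ∅∪∅=∅
  n11('dec'): parent n10 fail=14; on 'c' 14 → fail=15;  out ∅∪∅=∅
  n16('ece'): parent n15 fail=19; on 'e' 19→0 → fail=14;  out ∅∪∅=∅
  n21('cdb'): parent n20 fail=4; on 'b' 4→0 → fail=1;  out ∅∪∅=∅
  n25('eea'): parent n24 fail=14; on 'a' 14→0 → fail=5;  out ∅∪∅=∅
  n29('bee'): parent n28 fail=14; on 'e' 14 → fail=24;  out {7}∪∅={7}
  n8('accc'): parent n7 fail=19; on 'c' 19→0 → fail=19;  out ∅∪∅=∅
  n12('deca'): parent n11 fail=15; on 'a' 15→19→0 → fail=5;  out ∅∪∅=∅
  n17('ecec'): parent n16 fail=14; on 'c' 14 → fail=15;  out ∅∪∅=∅
  n22('cdbe'): parent n21 fail=1; on 'e' 1 → fail=28;  out ∅∪∅=∅
  n26('eeab'): parent n25 fail=5; on 'b' 5→0 → fail=1;  out ∅∪∅=∅
  n9('accca'): parent n8 fail=19; on 'a' 19→0 → fail=5;  out {2}∪∅={2}
  n13('decae'): parent n12 fail=5; on 'e' 5→0 → fail=14;  out {3}∪∅={3}
  n18('ececa'): parent n17 fail=15; on 'a' 15→19→0 → fail=5;  out {4}∪∅={4}
  n23('cdbee'): parent n22 fail=28; on 'e' 28 → fail=29;  out {5}∪{7}={5,7}
  n27('eeabd'): parent n26 fail=1; on 'd' 1→0 → fail=4;  out {6}∪{1}={1,6}

Scan:
[0] read 'e'  n0⇒n14
[1] read 'e'  n14⇒n24
[2] read 'a'  n24⇒n25
[3] read 'b'  n25⇒n26
[4] read 'd'  n26⇒n27  → match P1@[4:4],P6@[0:4]
[5] read 'c'  n27⇒n19 ·f
[6] read 'b'  n19⇒n1 ·f
[7] read 'c'  n1⇒n2
[8] read 'd'  n2⇒n20 ·f  → match P1@[8:8]
[9] read 'b'  n20⇒n21
[10] read 'e'  n21⇒n22
[11] read 'e'  n22⇒n23  → match P5@[7:11],P7@[9:11]
[12] read 'e'  n23⇒n24 ·f
[13] read 'e'  n24⇒n24 ·f
[14] read 'a'  n24⇒n25
[15] read 'b'  n25⇒n26
[16] read 'd'  n26⇒n27  → match P1@[16:16],P6@[12:16]
[17] read 'e'  n27⇒n10 ·f
[18] read 'e'  n10⇒n24 ·f
[19] read 'e'  n24⇒n24 ·f
[20] read 'a'  n24⇒n25

Result: [[4,1],[4,6],[8,1],[11,5],[11,7],[16,1],[16,6]]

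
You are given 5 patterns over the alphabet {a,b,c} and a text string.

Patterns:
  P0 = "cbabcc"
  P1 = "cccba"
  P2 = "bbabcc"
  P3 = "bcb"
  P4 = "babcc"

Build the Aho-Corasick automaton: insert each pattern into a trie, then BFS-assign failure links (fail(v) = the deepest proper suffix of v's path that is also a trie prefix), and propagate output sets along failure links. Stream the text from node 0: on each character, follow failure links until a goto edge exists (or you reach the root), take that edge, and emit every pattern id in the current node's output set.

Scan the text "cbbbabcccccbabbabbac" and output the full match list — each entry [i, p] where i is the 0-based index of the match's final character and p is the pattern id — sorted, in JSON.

Build automaton:
Trie (insert patterns):
  n0 'ε': b→11 c→1
  n1 'c': b→2 c→7
  n2 'cb': a→3
  n3 'cba': b→4
  n4 'cbab': c→5
  n5 'cbabc': c→6
  n6 'cbabcc': ·  ←P0
  n7 'cc': c→8
  n8 'ccc': b→9
  n9 'cccb': a→10
  n10 'cccba': ·  ←P1
  n11 'b': a→19 b→12 c→17
  n12 'bb': a→13
  n13 'bba': b→14
  n14 'bbab': c→15
  n15 'bbabc': c→16
  n16 'bbabcc': ·  ←P2
  n17 'bc': b→18
  n18 'bcb': ·  ←P3
  n19 'ba': b→20
  n20 'bab': c→21
  n21 'babc': c→22
  n22 'babcc': ·  ←P4

Failure links (BFS by depth):
  fail(1) 'c': from fail(0)=0 chase 'c': 0 ⇒ 0;  out=∅∪out(0)=∅
  fail(11) 'b': from fail(0)=0 chase 'b': 0 ⇒ 0;  out=∅∪out(0)=∅
  fail(2) 'cb': from fail(1)=0 chase 'b': 0 ⇒ 11;  out=∅∪out(11)=∅
  fail(7) 'cc': from fail(1)=0 chase 'c': 0 ⇒ 1;  out=∅∪out(1)=∅
  fail(12) 'bb': from fail(11)=0 chase 'b': 0 ⇒ 11;  out=∅∪out(11)=∅
  fail(17) 'bc': from fail(11)=0 chase 'c': 0 ⇒ 1;  out=∅∪out(1)=∅
  fail(19) 'ba': from fail(11)=0 chase 'a': 0 ⇒ 0;  out=∅∪out(0)=∅
  fail(3) 'cba': from fail(2)=11 chase 'a': 11 ⇒ 19;  out=∅∪out(19)=∅
  fail(8) 'ccc': from fail(7)=1 chase 'c': 1 ⇒ 7;  out=∅∪out(7)=∅
  fail(13) 'bba': from fail(12)=11 chase 'a': 11 ⇒ 19;  out=∅∪out(19)=∅
  fail(18) 'bcb': from fail(17)=1 chase 'b': 1 ⇒ 2;  out={3}∪out(2)={3}
  fail(20) 'bab': from fail(19)=0 chase 'b': 0 ⇒ 11;  out=∅∪out(11)=∅
  fail(4) 'cbab': from fail(3)=19 chase 'b': 19 ⇒ 20;  out=∅∪out(20)=∅
  fail(9) 'cccb': from fail(8)=7 chase 'b': 7→1 ⇒ 2;  out=∅∪out(2)=∅
  fail(14) 'bbab': from fail(13)=19 chase 'b': 19 ⇒ 20;  out=∅∪out(20)=∅
  fail(21) 'babc': from fail(20)=11 chase 'c': 11 ⇒ 17;  out=∅∪out(17)=∅
  fail(5) 'cbabc': from fail(4)=20 chase 'c': 20 ⇒ 21;  out=∅∪out(21)=∅
  fail(10) 'cccba': from fail(9)=2 chase 'a': 2 ⇒ 3;  out={1}∪out(3)={1}
  fail(15) 'bbabc': from fail(14)=20 chase 'c': 20 ⇒ 21;  out=∅∪out(21)=∅
  fail(22) 'babcc': from fail(21)=17 chase 'c': 17→1 ⇒ 7;  out={4}∪out(7)={4}
  fail(6) 'cbabcc': from fail(5)=21 chase 'c': 21 ⇒ 22;  out={0}∪out(22)={0,4}
  fail(16) 'bbabcc': from fail(15)=21 chase 'c': 21 ⇒ 22;  out={2}∪out(22)={2,4}

Run:
i=0 'c': node 0→1
i=1 'b': node 1→2
i=2 'b': node 2→12 (via fail)
i=3 'b': node 12→12 (via fail)
i=4 'a': node 12→13
i=5 'b': node 13→14
i=6 'c': node 14→15
i=7 'c': node 15→16  emit P2@[2:7],P4@[3:7]
i=8 'c': node 16→8 (via fail)
i=9 'c': node 8→8 (via fail)
i=10 'c': node 8→8 (via fail)
i=11 'b': node 8→9
i=12 'a': node 9→10  emit P1@[8:12]
i=13 'b': node 10→4 (via fail)
i=14 'b': node 4→12 (via fail)
i=15 'a': node 12→13
i=16 'b': node 13→14
i=17 'b': node 14→12 (via fail)
i=18 'a': node 12→13
i=19 'c': node 13→1 (via fail)

Matches: [[7,2],[7,4],[12,1]]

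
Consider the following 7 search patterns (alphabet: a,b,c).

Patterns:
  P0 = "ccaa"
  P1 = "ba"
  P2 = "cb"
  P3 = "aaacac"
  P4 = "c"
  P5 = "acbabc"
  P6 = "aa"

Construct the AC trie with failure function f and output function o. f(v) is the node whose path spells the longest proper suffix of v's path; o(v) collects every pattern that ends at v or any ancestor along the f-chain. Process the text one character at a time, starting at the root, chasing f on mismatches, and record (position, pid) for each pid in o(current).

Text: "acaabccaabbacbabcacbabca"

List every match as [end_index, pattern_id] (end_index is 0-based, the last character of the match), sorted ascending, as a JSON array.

Build automaton:
Trie nodes:
  n0 'ε': a→8 b→5 c→1
  n1 'c': b→7 c→2  [P4 ends]
  n2 'cc': a→3
  n3 'cca': a→4
  n4 'ccaa': ·  [P0 ends]
  n5 'b': a→6
  n6 'ba': ·  [P1 ends]
  n7 'cb': ·  [P2 ends]
  n8 'a': a→9 c→14
  n9 'aa': a→10  [P6 ends]
  n10 'aaa': c→11
  n11 'aaac': a→12
  n12 'aaaca': c→13
  n13 'aaacac': ·  [P3 ends]
  n14 'ac': b→15
  n15 'acb': a→16
  n16 'acba': b→17
  n17 'acbab': c→18
  n18 'acbabc': ·  [P5 ends]

BFS fail/out derivation:
  n1('c'): parent n0 fail=0; on 'c' 0 → fail=0;  out {4}∪∅={4}
  n5('b'): parent n0 fail=0; on 'b' 0 → fail=0;  out ∅∪∅=∅
  n8('a'): parent n0 fail=0; on 'a' 0 → fail=0;  out ∅∪∅=∅
  n2('cc'): parent n1 fail=0; on 'c' 0 → fail=1;  out ∅∪{4}={4}
  n6('ba'): parent n5 fail=0; on 'a' 0 → fail=8;  out {1}∪∅={1}
  n7('cb'): parent n1 fail=0; on 'b' 0 → fail=5;  out {2}∪∅={2}
  n9('aa'): parent n8 fail=0; on 'a' 0 → fail=8;  out {6}∪∅={6}
  n14('ac'): parent n8 fail=0; on 'c' 0 → fail=1;  out ∅∪{4}={4}
  n3('cca'): parent n2 fail=1; on 'a' 1→0 → fail=8;  out ∅∪∅=∅
  n10('aaa'): parent n9 fail=8; on 'a' 8 → fail=9;  out ∅∪{6}={6}
  n15('acb'): parent n14 fail=1; on 'b' 1 → fail=7;  out ∅∪{2}={2}
  n4('ccaa'): parent n3 fail=8; on 'a' 8 → fail=9;  out {0}∪{6}={0,6}
  n11('aaac'): parent n10 fail=9; on 'c' 9→8 → fail=14;  out ∅∪{4}={4}
  n16('acba'): parent n15 fail=7; on 'a' 7→5 → fail=6;  out ∅∪{1}={1}
  n12('aaaca'): parent n11 fail=14; on 'a' 14→1→0 → fail=8;  out ∅∪∅=∅
  n17('acbab'): parent n16 fail=6; on 'b' 6→8→0 → fail=5;  out ∅∪∅=∅
  n13('aaacac'): parent n12 fail=8; on 'c' 8 → fail=14;  out {3}∪{4}={3,4}
  n18('acbabc'): parent n17 fail=5; on 'c' 5→0 → fail=1;  out {5}∪{4}={4,5}

Text stream:
pos 0 'a': at 8
pos 1 'c': at 14  ** P4@[1:1]
pos 2 'a': at 8 ·f
pos 3 'a': at 9  ** P6@[2:3]
pos 4 'b': at 5 ·f
pos 5 'c': at 1 ·f  ** P4@[5:5]
pos 6 'c': at 2  ** P4@[6:6]
pos 7 'a': at 3
pos 8 'a': at 4  ** P0@[5:8],P6@[7:8]
pos 9 'b': at 5 ·f
pos 10 'b': at 5 ·f
pos 11 'a': at 6  ** P1@[10:11]
pos 12 'c': at 14 ·f  ** P4@[12:12]
pos 13 'b': at 15  ** P2@[12:13]
pos 14 'a': at 16  ** P1@[13:14]
pos 15 'b': at 17
pos 16 'c': at 18  ** P4@[16:16],P5@[11:16]
pos 17 'a': at 8 ·f
pos 18 'c': at 14  ** P4@[18:18]
pos 19 'b': at 15  ** P2@[18:19]
pos 20 'a': at 16  ** P1@[19:20]
pos 21 'b': at 17
pos 22 'c': at 18  ** P4@[22:22],P5@[17:22]
pos 23 'a': at 8 ·f

All matches (sorted): [[1,4],[3,6],[5,4],[6,4],[8,0],[8,6],[11,1],[12,4],[13,2],[14,1],[16,4],[16,5],[18,4],[19,2],[20,1],[22,4],[22,5]]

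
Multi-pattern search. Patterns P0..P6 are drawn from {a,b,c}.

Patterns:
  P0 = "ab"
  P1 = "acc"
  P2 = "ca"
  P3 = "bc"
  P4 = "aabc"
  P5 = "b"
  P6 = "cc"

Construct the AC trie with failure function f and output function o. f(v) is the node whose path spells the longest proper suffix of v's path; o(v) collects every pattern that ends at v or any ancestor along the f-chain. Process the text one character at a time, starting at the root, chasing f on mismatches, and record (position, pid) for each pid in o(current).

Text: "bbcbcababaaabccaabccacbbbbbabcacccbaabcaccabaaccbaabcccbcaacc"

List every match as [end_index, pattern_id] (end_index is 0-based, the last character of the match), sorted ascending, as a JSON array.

Build automaton:
Trie nodes:
  n0 'ε': a→1 b→7 c→5
  n1 'a': a→9 b→2 c→3
  n2 'ab': ·  ←P0
  n3 'ac': c→4
  n4 'acc': ·  ←P1
  n5 'c': a→6 c→12
  n6 'ca': ·  ←P2
  n7 'b': c→8  ←P5
  n8 'bc': ·  ←P3
  n9 'aa': b→10
  n10 'aab': c→11
  n11 'aabc': ·  ←P4
  n12 'cc': ·  ←P6

Failure links (BFS by depth):
  fail(1) 'a': from fail(0)=0 chase 'a': 0 ⇒ 0;  out=∅∪out(0)=∅
  fail(5) 'c': from fail(0)=0 chase 'c': 0 ⇒ 0;  out=∅∪out(0)=∅
  fail(7) 'b': from fail(0)=0 chase 'b': 0 ⇒ 0;  out={5}∪out(0)={5}
  fail(2) 'ab': from fail(1)=0 chase 'b': 0 ⇒ 7;  out={0}∪out(7)={0,5}
  fail(3) 'ac': from fail(1)=0 chase 'c': 0 ⇒ 5;  out=∅∪out(5)=∅
  fail(6) 'ca': from fail(5)=0 chase 'a': 0 ⇒ 1;  out={2}∪out(1)={2}
  fail(8) 'bc': from fail(7)=0 chase 'c': 0 ⇒ 5;  out={3}∪out(5)={3}
  fail(9) 'aa': from fail(1)=0 chase 'a': 0 ⇒ 1;  out=∅∪out(1)=∅
  fail(12) 'cc': from fail(5)=0 chase 'c': 0 ⇒ 5;  out={6}∪out(5)={6}
  fail(4) 'acc': from fail(3)=5 chase 'c': 5 ⇒ 12;  out={1}∪out(12)={1,6}
  fail(10) 'aab': from fail(9)=1 chase 'b': 1 ⇒ 2;  out=∅∪out(2)={0,5}
  fail(11) 'aabc': from fail(10)=2 chase 'c': 2→7 ⇒ 8;  out={4}∪out(8)={3,4}

Run:
[0] read 'b'  n0⇒n7  ** P5@[0:0]
[1] read 'b'  n7⇒n7 ·f  ** P5@[1:1]
[2] read 'c'  n7⇒n8  ** P3@[1:2]
[3] read 'b'  n8⇒n7 ·f  ** P5@[3:3]
[4] read 'c'  n7⇒n8  ** P3@[3:4]
[5] read 'a'  n8⇒n6 ·f  ** P2@[4:5]
[6] read 'b'  n6⇒n2 ·f  ** P0@[5:6],P5@[6:6]
[7] read 'a'  n2⇒n1 ·f
[8] read 'b'  n1⇒n2  ** P0@[7:8],P5@[8:8]
[9] read 'a'  n2⇒n1 ·f
[10] read 'a'  n1⇒n9
[11] read 'a'  n9⇒n9 ·f
[12] read 'b'  n9⇒n10  ** P0@[11:12],P5@[12:12]
[13] read 'c'  n10⇒n11  ** P3@[12:13],P4@[10:13]
[14] read 'c'  n11⇒n12 ·f  ** P6@[13:14]
[15] read 'a'  n12⇒n6 ·f  ** P2@[14:15]
[16] read 'a'  n6⇒n9 ·f
[17] read 'b'  n9⇒n10  ** P0@[16:17],P5@[17:17]
[18] read 'c'  n10⇒n11  ** P3@[17:18],P4@[15:18]
[19] read 'c'  n11⇒n12 ·f  ** P6@[18:19]
[20] read 'a'  n12⇒n6 ·f  ** P2@[19:20]
[21] read 'c'  n6⇒n3 ·f
[22] read 'b'  n3⇒n7 ·f  ** P5@[22:22]
[23] read 'b'  n7⇒n7 ·f  ** P5@[23:23]
[24] read 'b'  n7⇒n7 ·f  ** P5@[24:24]
[25] read 'b'  n7⇒n7 ·f  ** P5@[25:25]
[26] read 'b'  n7⇒n7 ·f  ** P5@[26:26]
[27] read 'a'  n7⇒n1 ·f
[28] read 'b'  n1⇒n2  ** P0@[27:28],P5@[28:28]
[29] read 'c'  n2⇒n8 ·f  ** P3@[28:29]
[30] read 'a'  n8⇒n6 ·f  ** P2@[29:30]
[31] read 'c'  n6⇒n3 ·f
[32] read 'c'  n3⇒n4  ** P1@[30:32],P6@[31:32]
[33] read 'c'  n4⇒n12 ·f  ** P6@[32:33]
[34] read 'b'  n12⇒n7 ·f  ** P5@[34:34]
[35] read 'a'  n7⇒n1 ·f
[36] read 'a'  n1⇒n9
[37] read 'b'  n9⇒n10  ** P0@[36:37],P5@[37:37]
[38] read 'c'  n10⇒n11  ** P3@[37:38],P4@[35:38]
[39] read 'a'  n11⇒n6 ·f  ** P2@[38:39]
[40] read 'c'  n6⇒n3 ·f
[41] read 'c'  n3⇒n4  ** P1@[39:41],P6@[40:41]
[42] read 'a'  n4⇒n6 ·f  ** P2@[41:42]
[43] read 'b'  n6⇒n2 ·f  ** P0@[42:43],P5@[43:43]
[44] read 'a'  n2⇒n1 ·f
[45] read 'a'  n1⇒n9
[46] read 'c'  n9⇒n3 ·f
[47] read 'c'  n3⇒n4  ** P1@[45:47],P6@[46:47]
[48] read 'b'  n4⇒n7 ·f  ** P5@[48:48]
[49] read 'a'  n7⇒n1 ·f
[50] read 'a'  n1⇒n9
[51] read 'b'  n9⇒n10  ** P0@[50:51],P5@[51:51]
[52] read 'c'  n10⇒n11  ** P3@[51:52],P4@[49:52]
[53] read 'c'  n11⇒n12 ·f  ** P6@[52:53]
[54] read 'c'  n12⇒n12 ·f  ** P6@[53:54]
[55] read 'b'  n12⇒n7 ·f  ** P5@[55:55]
[56] read 'c'  n7⇒n8  ** P3@[55:56]
[57] read 'a'  n8⇒n6 ·f  ** P2@[56:57]
[58] read 'a'  n6⇒n9 ·f
[59] read 'c'  n9⇒n3 ·f
[60] read 'c'  n3⇒n4  ** P1@[58:60],P6@[59:60]

All matches (sorted): [[0,5],[1,5],[2,3],[3,5],[4,3],[5,2],[6,0],[6,5],[8,0],[8,5],[12,0],[12,5],[13,3],[13,4],[14,6],[15,2],[17,0],[17,5],[18,3],[18,4],[19,6],[20,2],[22,5],[23,5],[24,5],[25,5],[26,5],[28,0],[28,5],[29,3],[30,2],[32,1],[32,6],[33,6],[34,5],[37,0],[37,5],[38,3],[38,4],[39,2],[41,1],[41,6],[42,2],[43,0],[43,5],[47,1],[47,6],[48,5],[51,0],[51,5],[52,3],[52,4],[53,6],[54,6],[55,5],[56,3],[57,2],[60,1],[60,6]]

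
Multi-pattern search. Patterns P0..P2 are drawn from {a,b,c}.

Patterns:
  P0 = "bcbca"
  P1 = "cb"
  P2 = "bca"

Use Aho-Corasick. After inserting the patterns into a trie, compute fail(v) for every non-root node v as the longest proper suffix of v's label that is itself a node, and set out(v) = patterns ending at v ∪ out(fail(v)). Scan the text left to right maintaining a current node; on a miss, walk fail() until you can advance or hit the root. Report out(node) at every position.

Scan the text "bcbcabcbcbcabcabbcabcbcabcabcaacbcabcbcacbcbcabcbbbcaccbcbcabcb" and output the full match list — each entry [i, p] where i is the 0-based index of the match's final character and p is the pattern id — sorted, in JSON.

Build automaton:
Trie nodes:
  0='ε' goto b→1 c→6
  1='b' goto c→2
  2='bc' goto a→8 b→3
  3='bcb' goto c→4
  4='bcbc' goto a→5
  5='bcbca' goto ·  ←P0
  6='c' goto b→7
  7='cb' goto ·  ←P1
  8='bca' goto ·  ←P2

Failure links (BFS by depth):
  n1('b'): parent n0 fail=0; on 'b' 0 → fail=0;  out ∅∪∅=∅
  n6('c'): parent n0 fail=0; on 'c' 0 → fail=0;  out ∅∪∅=∅
  n2('bc'): parent n1 fail=0; on 'c' 0 → fail=6;  out ∅∪∅=∅
  n7('cb'): parent n6 fail=0; on 'b' 0 → fail=1;  out {1}∪∅={1}
  n3('bcb'): parent n2 fail=6; on 'b' 6 → fail=7;  out ∅∪{1}={1}
  n8('bca'): parent n2 fail=6; on 'a' 6→0 → fail=0;  out {2}∪∅={2}
  n4('bcbc'): parent n3 fail=7; on 'c' 7→1 → fail=2;  out ∅∪∅=∅
  n5('bcbca'): parent n4 fail=2; on 'a' 2 → fail=8;  out {0}∪{2}={0,2}

Text stream:
pos 0 'b': at 1
pos 1 'c': at 2
pos 2 'b': at 3  → match P1@[1:2]
pos 3 'c': at 4
pos 4 'a': at 5  → match P0@[0:4],P2@[2:4]
pos 5 'b': at 1 (via fail)
pos 6 'c': at 2
pos 7 'b': at 3  → match P1@[6:7]
pos 8 'c': at 4
pos 9 'b': at 3 (via fail)  → match P1@[8:9]
pos 10 'c': at 4
pos 11 'a': at 5  → match P0@[7:11],P2@[9:11]
pos 12 'b': at 1 (via fail)
pos 13 'c': at 2
pos 14 'a': at 8  → match P2@[12:14]
pos 15 'b': at 1 (via fail)
pos 16 'b': at 1 (via fail)
pos 17 'c': at 2
pos 18 'a': at 8  → match P2@[16:18]
pos 19 'b': at 1 (via fail)
pos 20 'c': at 2
pos 21 'b': at 3  → match P1@[20:21]
pos 22 'c': at 4
pos 23 'a': at 5  → match P0@[19:23],P2@[21:23]
pos 24 'b': at 1 (via fail)
pos 25 'c': at 2
pos 26 'a': at 8  → match P2@[24:26]
pos 27 'b': at 1 (via fail)
pos 28 'c': at 2
pos 29 'a': at 8  → match P2@[27:29]
pos 30 'a': at 0 (via fail)
pos 31 'c': at 6
pos 32 'b': at 7  → match P1@[31:32]
pos 33 'c': at 2 (via fail)
pos 34 'a': at 8  → match P2@[32:34]
pos 35 'b': at 1 (via fail)
pos 36 'c': at 2
pos 37 'b': at 3  → match P1@[36:37]
pos 38 'c': at 4
pos 39 'a': at 5  → match P0@[35:39],P2@[37:39]
pos 40 'c': at 6 (via fail)
pos 41 'b': at 7  → match P1@[40:41]
pos 42 'c': at 2 (via fail)
pos 43 'b': at 3  → match P1@[42:43]
pos 44 'c': at 4
pos 45 'a': at 5  → match P0@[41:45],P2@[43:45]
pos 46 'b': at 1 (via fail)
pos 47 'c': at 2
pos 48 'b': at 3  → match P1@[47:48]
pos 49 'b': at 1 (via fail)
pos 50 'b': at 1 (via fail)
pos 51 'c': at 2
pos 52 'a': at 8  → match P2@[50:52]
pos 53 'c': at 6 (via fail)
pos 54 'c': at 6 (via fail)
pos 55 'b': at 7  → match P1@[54:55]
pos 56 'c': at 2 (via fail)
pos 57 'b': at 3  → match P1@[56:57]
pos 58 'c': at 4
pos 59 'a': at 5  → match P0@[55:59],P2@[57:59]
pos 60 'b': at 1 (via fail)
pos 61 'c': at 2
pos 62 'b': at 3  → match P1@[61:62]

Matches: [[2,1],[4,0],[4,2],[7,1],[9,1],[11,0],[11,2],[14,2],[18,2],[21,1],[23,0],[23,2],[26,2],[29,2],[32,1],[34,2],[37,1],[39,0],[39,2],[41,1],[43,1],[45,0],[45,2],[48,1],[52,2],[55,1],[57,1],[59,0],[59,2],[62,1]]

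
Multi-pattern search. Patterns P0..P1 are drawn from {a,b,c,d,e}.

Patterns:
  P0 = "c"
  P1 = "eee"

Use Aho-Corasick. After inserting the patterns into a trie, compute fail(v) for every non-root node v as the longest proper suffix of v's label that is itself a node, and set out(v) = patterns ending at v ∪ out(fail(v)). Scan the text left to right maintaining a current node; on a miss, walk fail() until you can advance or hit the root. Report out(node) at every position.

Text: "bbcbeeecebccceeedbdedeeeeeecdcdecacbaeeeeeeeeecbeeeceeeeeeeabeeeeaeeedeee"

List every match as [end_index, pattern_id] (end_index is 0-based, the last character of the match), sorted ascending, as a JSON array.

Construct AC machine:
Trie nodes:
  0='ε' goto c→1 e→2
  1='c' goto ·  ←P0
  2='e' goto e→3
  3='ee' goto e→4
  4='eee' goto ·  ←P1

Failure links (BFS by depth):
  fail(1) 'c': from fail(0)=0 chase 'c': 0 ⇒ 0;  out={0}∪out(0)={0}
  fail(2) 'e': from fail(0)=0 chase 'e': 0 ⇒ 0;  out=∅∪out(0)=∅
  fail(3) 'ee': from fail(2)=0 chase 'e': 0 ⇒ 2;  out=∅∪out(2)=∅
  fail(4) 'eee': from fail(3)=2 chase 'e': 2 ⇒ 3;  out={1}∪out(3)={1}

Scan:
i=0 'b': node 0→0
i=1 'b': node 0→0
i=2 'c': node 0→1  ** P0@[2:2]
i=3 'b': node 1→0 ·f
i=4 'e': node 0→2
i=5 'e': node 2→3
i=6 'e': node 3→4  ** P1@[4:6]
i=7 'c': node 4→1 ·f  ** P0@[7:7]
i=8 'e': node 1→2 ·f
i=9 'b': node 2→0 ·f
i=10 'c': node 0→1  ** P0@[10:10]
i=11 'c': node 1→1 ·f  ** P0@[11:11]
i=12 'c': node 1→1 ·f  ** P0@[12:12]
i=13 'e': node 1→2 ·f
i=14 'e': node 2→3
i=15 'e': node 3→4  ** P1@[13:15]
i=16 'd': node 4→0 ·f
i=17 'b': node 0→0
i=18 'd': node 0→0
i=19 'e': node 0→2
i=20 'd': node 2→0 ·f
i=21 'e': node 0→2
i=22 'e': node 2→3
i=23 'e': node 3→4  ** P1@[21:23]
i=24 'e': node 4→4 ·f  ** P1@[22:24]
i=25 'e': node 4→4 ·f  ** P1@[23:25]
i=26 'e': node 4→4 ·f  ** P1@[24:26]
i=27 'c': node 4→1 ·f  ** P0@[27:27]
i=28 'd': node 1→0 ·f
i=29 'c': node 0→1  ** P0@[29:29]
i=30 'd': node 1→0 ·f
i=31 'e': node 0→2
i=32 'c': node 2→1 ·f  ** P0@[32:32]
i=33 'a': node 1→0 ·f
i=34 'c': node 0→1  ** P0@[34:34]
i=35 'b': node 1→0 ·f
i=36 'a': node 0→0
i=37 'e': node 0→2
i=38 'e': node 2→3
i=39 'e': node 3→4  ** P1@[37:39]
i=40 'e': node 4→4 ·f  ** P1@[38:40]
i=41 'e': node 4→4 ·f  ** P1@[39:41]
i=42 'e': node 4→4 ·f  ** P1@[40:42]
i=43 'e': node 4→4 ·f  ** P1@[41:43]
i=44 'e': node 4→4 ·f  ** P1@[42:44]
i=45 'e': node 4→4 ·f  ** P1@[43:45]
i=46 'c': node 4→1 ·f  ** P0@[46:46]
i=47 'b': node 1→0 ·f
i=48 'e': node 0→2
i=49 'e': node 2→3
i=50 'e': node 3→4  ** P1@[48:50]
i=51 'c': node 4→1 ·f  ** P0@[51:51]
i=52 'e': node 1→2 ·f
i=53 'e': node 2→3
i=54 'e': node 3→4  ** P1@[52:54]
i=55 'e': node 4→4 ·f  ** P1@[53:55]
i=56 'e': node 4→4 ·f  ** P1@[54:56]
i=57 'e': node 4→4 ·f  ** P1@[55:57]
i=58 'e': node 4→4 ·f  ** P1@[56:58]
i=59 'a': node 4→0 ·f
i=60 'b': node 0→0
i=61 'e': node 0→2
i=62 'e': node 2→3
i=63 'e': node 3→4  ** P1@[61:63]
i=64 'e': node 4→4 ·f  ** P1@[62:64]
i=65 'a': node 4→0 ·f
i=66 'e': node 0→2
i=67 'e': node 2→3
i=68 'e': node 3→4  ** P1@[66:68]
i=69 'd': node 4→0 ·f
i=70 'e': node 0→2
i=71 'e': node 2→3
i=72 'e': node 3→4  ** P1@[70:72]

All matches (sorted): [[2,0],[6,1],[7,0],[10,0],[11,0],[12,0],[15,1],[23,1],[24,1],[25,1],[26,1],[27,0],[29,0],[32,0],[34,0],[39,1],[40,1],[41,1],[42,1],[43,1],[44,1],[45,1],[46,0],[50,1],[51,0],[54,1],[55,1],[56,1],[57,1],[58,1],[63,1],[64,1],[68,1],[72,1]]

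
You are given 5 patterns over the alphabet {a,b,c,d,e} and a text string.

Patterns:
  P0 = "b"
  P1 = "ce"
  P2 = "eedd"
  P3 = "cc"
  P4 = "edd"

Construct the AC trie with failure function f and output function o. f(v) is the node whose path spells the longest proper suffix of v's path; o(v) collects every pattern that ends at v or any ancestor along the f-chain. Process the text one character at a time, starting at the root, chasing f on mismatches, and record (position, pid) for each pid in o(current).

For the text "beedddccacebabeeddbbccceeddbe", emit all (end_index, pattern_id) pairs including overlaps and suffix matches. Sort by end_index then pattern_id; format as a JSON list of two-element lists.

Build:
Trie nodes:
  n0 'ε': b→1 c→2 e→4
  n1 'b': ·  [P0 ends]
  n2 'c': c→8 e→3
  n3 'ce': ·  [P1 ends]
  n4 'e': d→9 e→5
  n5 'ee': d→6
  n6 'eed': d→7
  n7 'eedd': ·  [P2 ends]
  n8 'cc': ·  [P3 ends]
  n9 'ed': d→10
  n10 'edd': ·  [P4 ends]

BFS fail/out derivation:
  fail(1) 'b': from fail(0)=0 chase 'b': 0 ⇒ 0;  out={0}∪out(0)={0}
  fail(2) 'c': from fail(0)=0 chase 'c': 0 ⇒ 0;  out=∅∪out(0)=∅
  fail(4) 'e': from fail(0)=0 chase 'e': 0 ⇒ 0;  out=∅∪out(0)=∅
  fail(3) 'ce': from fail(2)=0 chase 'e': 0 ⇒ 4;  out={1}∪out(4)={1}
  fail(5) 'ee': from fail(4)=0 chase 'e': 0 ⇒ 4;  out=∅∪out(4)=∅
  fail(8) 'cc': from fail(2)=0 chase 'c': 0 ⇒ 2;  out={3}∪out(2)={3}
  fail(9) 'ed': from fail(4)=0 chase 'd': 0 ⇒ 0;  out=∅∪out(0)=∅
  fail(6) 'eed': from fail(5)=4 chase 'd': 4 ⇒ 9;  out=∅∪out(9)=∅
  fail(10) 'edd': from fail(9)=0 chase 'd': 0 ⇒ 0;  out={4}∪out(0)={4}
  fail(7) 'eedd': from fail(6)=9 chase 'd': 9 ⇒ 10;  out={2}∪out(10)={2,4}

Run:
pos 0 'b': at 1  emit P0@[0:0]
pos 1 'e': at 4 (via fail)
pos 2 'e': at 5
pos 3 'd': at 6
pos 4 'd': at 7  emit P2@[1:4],P4@[2:4]
pos 5 'd': at 0 (via fail)
pos 6 'c': at 2
pos 7 'c': at 8  emit P3@[6:7]
pos 8 'a': at 0 (via fail)
pos 9 'c': at 2
pos 10 'e': at 3  emit P1@[9:10]
pos 11 'b': at 1 (via fail)  emit P0@[11:11]
pos 12 'a': at 0 (via fail)
pos 13 'b': at 1  emit P0@[13:13]
pos 14 'e': at 4 (via fail)
pos 15 'e': at 5
pos 16 'd': at 6
pos 17 'd': at 7  emit P2@[14:17],P4@[15:17]
pos 18 'b': at 1 (via fail)  emit P0@[18:18]
pos 19 'b': at 1 (via fail)  emit P0@[19:19]
pos 20 'c': at 2 (via fail)
pos 21 'c': at 8  emit P3@[20:21]
pos 22 'c': at 8 (via fail)  emit P3@[21:22]
pos 23 'e': at 3 (via fail)  emit P1@[22:23]
pos 24 'e': at 5 (via fail)
pos 25 'd': at 6
pos 26 'd': at 7  emit P2@[23:26],P4@[24:26]
pos 27 'b': at 1 (via fail)  emit P0@[27:27]
pos 28 'e': at 4 (via fail)

Matches: [[0,0],[4,2],[4,4],[7,3],[10,1],[11,0],[13,0],[17,2],[17,4],[18,0],[19,0],[21,3],[22,3],[23,1],[26,2],[26,4],[27,0]]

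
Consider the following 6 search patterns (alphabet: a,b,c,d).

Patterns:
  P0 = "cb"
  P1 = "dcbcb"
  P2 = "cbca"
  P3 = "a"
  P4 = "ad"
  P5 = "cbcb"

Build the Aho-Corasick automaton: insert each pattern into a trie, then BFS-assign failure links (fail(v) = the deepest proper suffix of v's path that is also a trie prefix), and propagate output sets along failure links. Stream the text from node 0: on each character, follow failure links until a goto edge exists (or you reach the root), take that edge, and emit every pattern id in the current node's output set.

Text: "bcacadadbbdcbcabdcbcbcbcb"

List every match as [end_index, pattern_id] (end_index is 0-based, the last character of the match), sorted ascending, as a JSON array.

Build:
Trie (insert patterns):
  0='ε' goto a→10 c→1 d→3
  1='c' goto b→2
  2='cb' goto c→8  [P0 ends]
  3='d' goto c→4
  4='dc' goto b→5
  5='dcb' goto c→6
  6='dcbc' goto b→7
  7='dcbcb' goto ·  [P1 ends]
  8='cbc' goto a→9 b→12
  9='cbca' goto ·  [P2 ends]
  10='a' goto d→11  [P3 ends]
  11='ad' goto ·  [P4 ends]
  12='cbcb' goto ·  [P5 ends]

BFS fail/out derivation:
  n1('c'): parent n0 fail=0; on 'c' 0 → fail=0;  out ∅∪∅=∅
  n3('d'): parent n0 fail=0; on 'd' 0 → fail=0;  out ∅∪∅=∅
  n10('a'): parent n0 fail=0; on 'a' 0 → fail=0;  out {3}∪∅={3}
  n2('cb'): parent n1 fail=0; on 'b' 0 → fail=0;  out {0}∪∅={0}
  n4('dc'): parent n3 fail=0; on 'c' 0 → fail=1;  out ∅∪∅=∅
  n11('ad'): parent n10 fail=0; on 'd' 0 → fail=3;  out {4}∪∅={4}
  n5('dcb'): parent n4 fail=1; on 'b' 1 → fail=2;  out ∅∪{0}={0}
  n8('cbc'): parent n2 fail=0; on 'c' 0 → fail=1;  out ∅∪∅=∅
  n6('dcbc'): parent n5 fail=2; on 'c' 2 → fail=8;  out ∅∪∅=∅
  n9('cbca'): parent n8 fail=1; on 'a' 1→0 → fail=10;  out {2}∪{3}={2,3}
  n12('cbcb'): parent n8 fail=1; on 'b' 1 → fail=2;  out {5}∪{0}={0,5}
  n7('dcbcb'): parent n6 fail=8; on 'b' 8 → fail=12;  out {1}∪{0,5}={0,1,5}

Run:
pos 0 'b': at 0
pos 1 'c': at 1
pos 2 'a': at 10 ·f  → match P3@[2:2]
pos 3 'c': at 1 ·f
pos 4 'a': at 10 ·f  → match P3@[4:4]
pos 5 'd': at 11  → match P4@[4:5]
pos 6 'a': at 10 ·f  → match P3@[6:6]
pos 7 'd': at 11  → match P4@[6:7]
pos 8 'b': at 0 ·f
pos 9 'b': at 0
pos 10 'd': at 3
pos 11 'c': at 4
pos 12 'b': at 5  → match P0@[11:12]
pos 13 'c': at 6
pos 14 'a': at 9 ·f  → match P2@[11:14],P3@[14:14]
pos 15 'b': at 0 ·f
pos 16 'd': at 3
pos 17 'c': at 4
pos 18 'b': at 5  → match P0@[17:18]
pos 19 'c': at 6
pos 20 'b': at 7  → match P0@[19:20],P1@[16:20],P5@[17:20]
pos 21 'c': at 8 ·f
pos 22 'b': at 12  → match P0@[21:22],P5@[19:22]
pos 23 'c': at 8 ·f
pos 24 'b': at 12  → match P0@[23:24],P5@[21:24]

All matches (sorted): [[2,3],[4,3],[5,4],[6,3],[7,4],[12,0],[14,2],[14,3],[18,0],[20,0],[20,1],[20,5],[22,0],[22,5],[24,0],[24,5]]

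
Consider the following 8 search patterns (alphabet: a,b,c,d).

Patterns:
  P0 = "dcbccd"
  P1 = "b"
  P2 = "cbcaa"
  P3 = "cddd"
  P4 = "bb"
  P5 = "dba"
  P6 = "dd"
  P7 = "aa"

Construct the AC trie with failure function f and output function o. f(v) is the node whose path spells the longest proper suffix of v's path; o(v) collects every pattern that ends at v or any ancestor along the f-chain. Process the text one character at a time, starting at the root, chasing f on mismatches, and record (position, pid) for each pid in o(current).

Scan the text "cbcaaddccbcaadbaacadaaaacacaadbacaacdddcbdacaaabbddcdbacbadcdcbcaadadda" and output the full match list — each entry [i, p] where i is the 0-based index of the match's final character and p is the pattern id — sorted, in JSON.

Build:
Trie (insert patterns):
  n0 'ε': a→20 b→7 c→8 d→1
  n1 'd': b→17 c→2 d→19
  n2 'dc': b→3
  n3 'dcb': c→4
  n4 'dcbc': c→5
  n5 'dcbcc': d→6
  n6 'dcbccd': ·  ←P0
  n7 'b': b→16  ←P1
  n8 'c': b→9 d→13
  n9 'cb': c→10
  n10 'cbc': a→11
  n11 'cbca': a→12
  n12 'cbcaa': ·  ←P2
  n13 'cd': d→14
  n14 'cdd': d→15
  n15 'cddd': ·  ←P3
  n16 'bb': ·  ←P4
  n17 'db': a→18
  n18 'dba': ·  ←P5
  n19 'dd': ·  ←P6
  n20 'a': a→21
  n21 'aa': ·  ←P7

BFS fail/out derivation:
  n1('d'): parent n0 fail=0; on 'd' 0 → fail=0;  out ∅∪∅=∅
  n7('b'): parent n0 fail=0; on 'b' 0 → fail=0;  out {1}∪∅={1}
  n8('c'): parent n0 fail=0; on 'c' 0 → fail=0;  out ∅∪∅=∅
  n20('a'): parent n0 fail=0; on 'a' 0 → fail=0;  out ∅∪∅=∅
  n2('dc'): parent n1 fail=0; on 'c' 0 → fail=8;  out ∅∪∅=∅
  n9('cb'): parent n8 fail=0; on 'b' 0 → fail=7;  out ∅∪{1}={1}
  n13('cd'): parent n8 fail=0; on 'd' 0 → fail=1;  out ∅∪∅=∅
  n16('bb'): parent n7 fail=0; on 'b' 0 → fail=7;  out {4}∪{1}={1,4}
  n17('db'): parent n1 fail=0; on 'b' 0 → fail=7;  out ∅∪{1}={1}
  n19('dd'): parent n1 fail=0; on 'd' 0 → fail=1;  out {6}∪∅={6}
  n21('aa'): parent n20 fail=0; on 'a' 0 → fail=20;  out {7}∪∅={7}
  n3('dcb'): parent n2 fail=8; on 'b' 8 → fail=9;  out ∅∪{1}={1}
  n10('cbc'): parent n9 fail=7; on 'c' 7→0 → fail=8;  out ∅∪∅=∅
  n14('cdd'): parent n13 fail=1; on 'd' 1 → fail=19;  out ∅∪{6}={6}
  n18('dba'): parent n17 fail=7; on 'a' 7→0 → fail=20;  out {5}∪∅={5}
  n4('dcbc'): parent n3 fail=9; on 'c' 9 → fail=10;  out ∅∪∅=∅
  n11('cbca'): parent n10 fail=8; on 'a' 8→0 → fail=20;  out ∅∪∅=∅
  n15('cddd'): parent n14 fail=19; on 'd' 19→1 → fail=19;  out {3}∪{6}={3,6}
  n5('dcbcc'): parent n4 fail=10; on 'c' 10→8→0 → fail=8;  out ∅∪∅=∅
  n12('cbcaa'): parent n11 fail=20; on 'a' 20 → fail=21;  out {2}∪{7}={2,7}
  n6('dcbccd'): parent n5 fail=8; on 'd' 8 → fail=13;  out {0}∪∅={0}

Scan:
pos 0 'c': at 8
pos 1 'b': at 9  → match P1@[1:1]
pos 2 'c': at 10
pos 3 'a': at 11
pos 4 'a': at 12  → match P2@[0:4],P7@[3:4]
pos 5 'd': at 1 (fail-walked)
pos 6 'd': at 19  → match P6@[5:6]
pos 7 'c': at 2 (fail-walked)
pos 8 'c': at 8 (fail-walked)
pos 9 'b': at 9  → match P1@[9:9]
pos 10 'c': at 10
pos 11 'a': at 11
pos 12 'a': at 12  → match P2@[8:12],P7@[11:12]
pos 13 'd': at 1 (fail-walked)
pos 14 'b': at 17  → match P1@[14:14]
pos 15 'a': at 18  → match P5@[13:15]
pos 16 'a': at 21 (fail-walked)  → match P7@[15:16]
pos 17 'c': at 8 (fail-walked)
pos 18 'a': at 20 (fail-walked)
pos 19 'd': at 1 (fail-walked)
pos 20 'a': at 20 (fail-walked)
pos 21 'a': at 21  → match P7@[20:21]
pos 22 'a': at 21 (fail-walked)  → match P7@[21:22]
pos 23 'a': at 21 (fail-walked)  → match P7@[22:23]
pos 24 'c': at 8 (fail-walked)
pos 25 'a': at 20 (fail-walked)
pos 26 'c': at 8 (fail-walked)
pos 27 'a': at 20 (fail-walked)
pos 28 'a': at 21  → match P7@[27:28]
pos 29 'd': at 1 (fail-walked)
pos 30 'b': at 17  → match P1@[30:30]
pos 31 'a': at 18  → match P5@[29:31]
pos 32 'c': at 8 (fail-walked)
pos 33 'a': at 20 (fail-walked)
pos 34 'a': at 21  → match P7@[33:34]
pos 35 'c': at 8 (fail-walked)
pos 36 'd': at 13
pos 37 'd': at 14  → match P6@[36:37]
pos 38 'd': at 15  → match P3@[35:38],P6@[37:38]
pos 39 'c': at 2 (fail-walked)
pos 40 'b': at 3  → match P1@[40:40]
pos 41 'd': at 1 (fail-walked)
pos 42 'a': at 20 (fail-walked)
pos 43 'c': at 8 (fail-walked)
pos 44 'a': at 20 (fail-walked)
pos 45 'a': at 21  → match P7@[44:45]
pos 46 'a': at 21 (fail-walked)  → match P7@[45:46]
pos 47 'b': at 7 (fail-walked)  → match P1@[47:47]
pos 48 'b': at 16  → match P1@[48:48],P4@[47:48]
pos 49 'd': at 1 (fail-walked)
pos 50 'd': at 19  → match P6@[49:50]
pos 51 'c': at 2 (fail-walked)
pos 52 'd': at 13 (fail-walked)
pos 53 'b': at 17 (fail-walked)  → match P1@[53:53]
pos 54 'a': at 18  → match P5@[52:54]
pos 55 'c': at 8 (fail-walked)
pos 56 'b': at 9  → match P1@[56:56]
pos 57 'a': at 20 (fail-walked)
pos 58 'd': at 1 (fail-walked)
pos 59 'c': at 2
pos 60 'd': at 13 (fail-walked)
pos 61 'c': at 2 (fail-walked)
pos 62 'b': at 3  → match P1@[62:62]
pos 63 'c': at 4
pos 64 'a': at 11 (fail-walked)
pos 65 'a': at 12  → match P2@[61:65],P7@[64:65]
pos 66 'd': at 1 (fail-walked)
pos 67 'a': at 20 (fail-walked)
pos 68 'd': at 1 (fail-walked)
pos 69 'd': at 19  → match P6@[68:69]
pos 70 'a': at 20 (fail-walked)

All matches (sorted): [[1,1],[4,2],[4,7],[6,6],[9,1],[12,2],[12,7],[14,1],[15,5],[16,7],[21,7],[22,7],[23,7],[28,7],[30,1],[31,5],[34,7],[37,6],[38,3],[38,6],[40,1],[45,7],[46,7],[47,1],[48,1],[48,4],[50,6],[53,1],[54,5],[56,1],[62,1],[65,2],[65,7],[69,6]]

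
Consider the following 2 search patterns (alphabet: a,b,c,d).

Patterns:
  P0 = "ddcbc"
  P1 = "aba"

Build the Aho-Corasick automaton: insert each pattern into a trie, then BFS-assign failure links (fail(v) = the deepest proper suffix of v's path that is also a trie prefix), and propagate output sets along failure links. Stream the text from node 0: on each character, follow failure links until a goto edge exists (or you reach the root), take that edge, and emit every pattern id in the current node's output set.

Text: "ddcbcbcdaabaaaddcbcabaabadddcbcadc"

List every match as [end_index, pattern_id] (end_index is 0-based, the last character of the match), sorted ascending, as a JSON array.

Construct AC machine:
Trie nodes:
  n0 'ε': a→6 d→1
  n1 'd': d→2
  n2 'dd': c→3
  n3 'ddc': b→4
  n4 'ddcb': c→5
  n5 'ddcbc': ·  ←P0
  n6 'a': b→7
  n7 'ab': a→8
  n8 'aba': ·  ←P1

BFS fail/out derivation:
  n1('d'): parent n0 fail=0; on 'd' 0 → fail=0;  out ∅∪∅=∅
  n6('a'): parent n0 fail=0; on 'a' 0 → fail=0;  out ∅∪∅=∅
  n2('dd'): parent n1 fail=0; on 'd' 0 → fail=1;  out ∅∪∅=∅
  n7('ab'): parent n6 fail=0; on 'b' 0 → fail=0;  out ∅∪∅=∅
  n3('ddc'): parent n2 fail=1; on 'c' 1→0 → fail=0;  out ∅∪∅=∅
  n8('aba'): parent n7 fail=0; on 'a' 0 → fail=6;  out {1}∪∅={1}
  n4('ddcb'): parent n3 fail=0; on 'b' 0 → fail=0;  out ∅∪∅=∅
  n5('ddcbc'): parent n4 fail=0; on 'c' 0 → fail=0;  out {0}∪∅={0}

Scan:
i=0 'd': node 0→1
i=1 'd': node 1→2
i=2 'c': node 2→3
i=3 'b': node 3→4
i=4 'c': node 4→5  → match P0@[0:4]
i=5 'b': node 5→0 ·f
i=6 'c': node 0→0
i=7 'd': node 0→1
i=8 'a': node 1→6 ·f
i=9 'a': node 6→6 ·f
i=10 'b': node 6→7
i=11 'a': node 7→8  → match P1@[9:11]
i=12 'a': node 8→6 ·f
i=13 'a': node 6→6 ·f
i=14 'd': node 6→1 ·f
i=15 'd': node 1→2
i=16 'c': node 2→3
i=17 'b': node 3→4
i=18 'c': node 4→5  → match P0@[14:18]
i=19 'a': node 5→6 ·f
i=20 'b': node 6→7
i=21 'a': node 7→8  → match P1@[19:21]
i=22 'a': node 8→6 ·f
i=23 'b': node 6→7
i=24 'a': node 7→8  → match P1@[22:24]
i=25 'd': node 8→1 ·f
i=26 'd': node 1→2
i=27 'd': node 2→2 ·f
i=28 'c': node 2→3
i=29 'b': node 3→4
i=30 'c': node 4→5  → match P0@[26:30]
i=31 'a': node 5→6 ·f
i=32 'd': node 6→1 ·f
i=33 'c': node 1→0 ·f

Result: [[4,0],[11,1],[18,0],[21,1],[24,1],[30,0]]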